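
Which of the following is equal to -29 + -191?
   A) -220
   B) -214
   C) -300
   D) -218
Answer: A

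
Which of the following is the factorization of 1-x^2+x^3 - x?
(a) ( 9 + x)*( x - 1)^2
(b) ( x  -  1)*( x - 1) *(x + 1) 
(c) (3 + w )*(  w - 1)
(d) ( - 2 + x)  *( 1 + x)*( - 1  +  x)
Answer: b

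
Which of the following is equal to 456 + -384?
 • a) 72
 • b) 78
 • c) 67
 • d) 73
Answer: a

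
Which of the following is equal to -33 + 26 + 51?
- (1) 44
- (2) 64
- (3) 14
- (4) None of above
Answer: 1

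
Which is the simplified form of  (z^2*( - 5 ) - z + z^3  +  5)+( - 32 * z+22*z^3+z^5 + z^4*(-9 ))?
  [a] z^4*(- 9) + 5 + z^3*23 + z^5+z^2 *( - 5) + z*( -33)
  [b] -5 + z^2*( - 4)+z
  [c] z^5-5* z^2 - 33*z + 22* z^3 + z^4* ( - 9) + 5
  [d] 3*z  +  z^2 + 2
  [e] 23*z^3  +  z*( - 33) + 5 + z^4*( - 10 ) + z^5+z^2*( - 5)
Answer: a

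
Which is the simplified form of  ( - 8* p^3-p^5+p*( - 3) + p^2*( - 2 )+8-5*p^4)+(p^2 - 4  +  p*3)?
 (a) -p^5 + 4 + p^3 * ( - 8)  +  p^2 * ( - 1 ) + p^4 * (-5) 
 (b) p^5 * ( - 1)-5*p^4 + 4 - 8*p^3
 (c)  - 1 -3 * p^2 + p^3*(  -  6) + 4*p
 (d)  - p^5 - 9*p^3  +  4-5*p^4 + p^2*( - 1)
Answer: a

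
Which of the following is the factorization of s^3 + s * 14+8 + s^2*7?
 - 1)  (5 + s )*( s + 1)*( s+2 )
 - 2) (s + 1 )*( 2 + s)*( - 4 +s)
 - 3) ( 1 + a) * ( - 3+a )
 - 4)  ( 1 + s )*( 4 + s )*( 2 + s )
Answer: 4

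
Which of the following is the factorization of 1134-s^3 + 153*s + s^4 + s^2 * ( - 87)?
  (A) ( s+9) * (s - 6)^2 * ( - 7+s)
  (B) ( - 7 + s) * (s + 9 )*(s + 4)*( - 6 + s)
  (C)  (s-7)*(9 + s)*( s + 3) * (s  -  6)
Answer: C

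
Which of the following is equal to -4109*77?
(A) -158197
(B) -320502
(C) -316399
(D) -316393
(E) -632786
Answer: D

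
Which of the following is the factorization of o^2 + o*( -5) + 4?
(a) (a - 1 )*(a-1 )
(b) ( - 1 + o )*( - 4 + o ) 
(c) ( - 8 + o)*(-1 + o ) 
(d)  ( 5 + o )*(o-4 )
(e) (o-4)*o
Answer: b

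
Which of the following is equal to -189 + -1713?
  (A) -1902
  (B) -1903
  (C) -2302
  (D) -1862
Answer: A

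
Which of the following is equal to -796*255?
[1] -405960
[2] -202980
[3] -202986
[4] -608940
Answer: 2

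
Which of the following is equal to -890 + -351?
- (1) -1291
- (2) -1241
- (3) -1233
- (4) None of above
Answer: 2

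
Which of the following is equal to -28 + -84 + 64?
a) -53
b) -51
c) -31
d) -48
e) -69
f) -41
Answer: d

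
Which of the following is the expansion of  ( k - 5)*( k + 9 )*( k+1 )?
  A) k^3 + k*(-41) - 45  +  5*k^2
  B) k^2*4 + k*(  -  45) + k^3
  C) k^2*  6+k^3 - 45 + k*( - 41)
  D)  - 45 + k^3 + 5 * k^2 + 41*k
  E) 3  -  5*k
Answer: A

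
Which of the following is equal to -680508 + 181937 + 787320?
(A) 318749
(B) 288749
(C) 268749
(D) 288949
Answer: B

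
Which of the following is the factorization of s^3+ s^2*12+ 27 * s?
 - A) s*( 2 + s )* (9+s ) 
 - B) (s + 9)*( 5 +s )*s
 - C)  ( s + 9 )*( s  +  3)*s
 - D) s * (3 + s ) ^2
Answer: C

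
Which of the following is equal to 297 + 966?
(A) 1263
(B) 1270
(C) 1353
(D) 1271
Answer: A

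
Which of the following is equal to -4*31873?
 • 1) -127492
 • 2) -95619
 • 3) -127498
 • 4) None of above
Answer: 1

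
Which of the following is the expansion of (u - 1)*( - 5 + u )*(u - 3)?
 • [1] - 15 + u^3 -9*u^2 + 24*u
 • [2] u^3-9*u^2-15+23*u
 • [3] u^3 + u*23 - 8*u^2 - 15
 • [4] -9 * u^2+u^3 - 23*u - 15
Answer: 2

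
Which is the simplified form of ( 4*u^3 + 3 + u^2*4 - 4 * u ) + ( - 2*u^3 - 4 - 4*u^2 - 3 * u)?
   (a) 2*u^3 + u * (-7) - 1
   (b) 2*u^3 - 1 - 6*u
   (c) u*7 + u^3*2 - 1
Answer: a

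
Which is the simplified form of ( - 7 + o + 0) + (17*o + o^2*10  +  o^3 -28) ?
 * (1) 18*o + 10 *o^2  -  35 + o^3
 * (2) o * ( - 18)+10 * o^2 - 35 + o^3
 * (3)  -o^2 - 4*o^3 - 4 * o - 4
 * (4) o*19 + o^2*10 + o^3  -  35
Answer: 1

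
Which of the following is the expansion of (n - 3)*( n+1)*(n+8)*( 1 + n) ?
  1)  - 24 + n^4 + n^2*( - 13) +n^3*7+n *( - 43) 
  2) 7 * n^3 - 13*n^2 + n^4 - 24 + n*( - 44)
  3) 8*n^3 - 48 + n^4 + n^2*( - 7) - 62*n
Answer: 1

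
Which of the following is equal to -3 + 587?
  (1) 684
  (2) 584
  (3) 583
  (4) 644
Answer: 2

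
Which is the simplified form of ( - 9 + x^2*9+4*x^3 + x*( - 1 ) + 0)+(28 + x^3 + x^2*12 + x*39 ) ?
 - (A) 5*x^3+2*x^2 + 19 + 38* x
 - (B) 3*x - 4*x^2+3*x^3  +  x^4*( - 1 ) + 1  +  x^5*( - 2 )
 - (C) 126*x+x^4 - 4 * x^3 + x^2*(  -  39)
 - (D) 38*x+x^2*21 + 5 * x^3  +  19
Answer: D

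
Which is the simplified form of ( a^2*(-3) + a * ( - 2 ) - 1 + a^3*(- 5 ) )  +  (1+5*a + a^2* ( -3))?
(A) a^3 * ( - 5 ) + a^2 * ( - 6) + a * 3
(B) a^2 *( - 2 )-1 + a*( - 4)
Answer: A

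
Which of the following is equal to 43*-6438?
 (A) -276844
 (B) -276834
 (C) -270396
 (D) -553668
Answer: B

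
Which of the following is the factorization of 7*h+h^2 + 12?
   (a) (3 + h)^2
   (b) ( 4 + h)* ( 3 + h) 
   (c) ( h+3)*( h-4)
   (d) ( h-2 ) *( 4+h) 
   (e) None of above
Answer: b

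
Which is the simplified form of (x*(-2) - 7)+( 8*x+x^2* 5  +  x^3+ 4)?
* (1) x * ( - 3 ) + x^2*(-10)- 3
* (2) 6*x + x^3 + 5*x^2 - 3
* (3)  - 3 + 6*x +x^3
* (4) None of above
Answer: 2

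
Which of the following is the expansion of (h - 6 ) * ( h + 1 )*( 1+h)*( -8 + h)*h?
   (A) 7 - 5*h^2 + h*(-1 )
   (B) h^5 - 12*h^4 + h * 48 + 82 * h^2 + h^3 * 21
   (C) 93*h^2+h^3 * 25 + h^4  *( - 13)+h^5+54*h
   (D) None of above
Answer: B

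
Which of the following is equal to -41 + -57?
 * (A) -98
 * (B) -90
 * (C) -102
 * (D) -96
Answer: A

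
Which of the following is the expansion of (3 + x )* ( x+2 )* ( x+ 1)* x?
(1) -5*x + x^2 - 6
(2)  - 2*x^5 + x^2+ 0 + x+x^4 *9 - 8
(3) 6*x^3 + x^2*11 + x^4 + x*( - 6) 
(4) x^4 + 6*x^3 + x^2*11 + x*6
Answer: 4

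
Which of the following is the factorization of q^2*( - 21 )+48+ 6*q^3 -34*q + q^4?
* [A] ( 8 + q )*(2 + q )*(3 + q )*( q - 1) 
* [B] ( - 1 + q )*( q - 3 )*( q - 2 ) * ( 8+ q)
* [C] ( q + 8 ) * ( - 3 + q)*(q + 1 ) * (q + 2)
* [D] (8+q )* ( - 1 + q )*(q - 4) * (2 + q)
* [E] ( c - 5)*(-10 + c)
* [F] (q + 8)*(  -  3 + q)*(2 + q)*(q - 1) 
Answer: F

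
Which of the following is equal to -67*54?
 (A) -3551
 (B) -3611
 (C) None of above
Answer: C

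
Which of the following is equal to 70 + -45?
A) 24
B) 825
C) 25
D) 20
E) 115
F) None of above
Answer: C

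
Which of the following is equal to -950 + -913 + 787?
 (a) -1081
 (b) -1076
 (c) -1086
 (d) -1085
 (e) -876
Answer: b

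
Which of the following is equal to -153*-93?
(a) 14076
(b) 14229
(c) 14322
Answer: b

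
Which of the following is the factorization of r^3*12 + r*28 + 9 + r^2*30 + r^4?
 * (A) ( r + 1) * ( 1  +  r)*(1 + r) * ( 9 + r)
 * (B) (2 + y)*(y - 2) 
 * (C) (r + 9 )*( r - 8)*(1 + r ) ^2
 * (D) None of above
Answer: A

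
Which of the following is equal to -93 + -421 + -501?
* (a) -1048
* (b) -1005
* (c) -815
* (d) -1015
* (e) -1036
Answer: d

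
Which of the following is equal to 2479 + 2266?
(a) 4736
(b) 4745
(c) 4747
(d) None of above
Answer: b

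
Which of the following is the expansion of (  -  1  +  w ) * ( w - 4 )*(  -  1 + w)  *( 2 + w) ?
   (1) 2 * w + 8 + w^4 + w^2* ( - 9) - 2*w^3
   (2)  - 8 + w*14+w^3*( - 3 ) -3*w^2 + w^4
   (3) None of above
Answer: 3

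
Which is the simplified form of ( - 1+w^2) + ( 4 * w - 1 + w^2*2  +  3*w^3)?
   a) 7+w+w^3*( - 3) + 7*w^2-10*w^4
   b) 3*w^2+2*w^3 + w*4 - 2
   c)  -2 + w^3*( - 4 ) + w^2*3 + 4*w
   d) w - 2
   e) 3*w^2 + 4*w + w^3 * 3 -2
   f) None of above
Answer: e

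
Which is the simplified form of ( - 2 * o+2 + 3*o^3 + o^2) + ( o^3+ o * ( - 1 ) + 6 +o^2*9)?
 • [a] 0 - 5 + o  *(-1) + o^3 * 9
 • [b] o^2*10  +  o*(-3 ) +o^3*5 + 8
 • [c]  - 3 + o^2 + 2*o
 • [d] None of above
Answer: d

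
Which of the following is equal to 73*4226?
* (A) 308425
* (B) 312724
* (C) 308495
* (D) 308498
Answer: D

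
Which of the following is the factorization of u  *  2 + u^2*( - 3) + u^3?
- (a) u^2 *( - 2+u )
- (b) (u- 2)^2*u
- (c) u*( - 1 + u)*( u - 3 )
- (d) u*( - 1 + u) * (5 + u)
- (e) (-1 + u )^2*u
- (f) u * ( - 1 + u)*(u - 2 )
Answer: f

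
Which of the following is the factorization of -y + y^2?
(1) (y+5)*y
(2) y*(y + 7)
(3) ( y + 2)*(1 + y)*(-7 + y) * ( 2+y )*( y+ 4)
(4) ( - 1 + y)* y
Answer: 4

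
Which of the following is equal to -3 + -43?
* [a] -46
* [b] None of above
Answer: a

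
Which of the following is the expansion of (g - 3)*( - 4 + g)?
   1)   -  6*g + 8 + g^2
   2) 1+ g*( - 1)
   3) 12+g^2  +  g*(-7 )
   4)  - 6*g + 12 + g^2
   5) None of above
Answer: 3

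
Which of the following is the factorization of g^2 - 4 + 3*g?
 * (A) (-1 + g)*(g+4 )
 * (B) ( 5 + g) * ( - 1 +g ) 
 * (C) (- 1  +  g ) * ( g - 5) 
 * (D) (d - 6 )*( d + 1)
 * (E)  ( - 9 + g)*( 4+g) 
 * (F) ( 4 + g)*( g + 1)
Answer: A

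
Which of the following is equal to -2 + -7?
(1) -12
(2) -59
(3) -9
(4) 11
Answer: 3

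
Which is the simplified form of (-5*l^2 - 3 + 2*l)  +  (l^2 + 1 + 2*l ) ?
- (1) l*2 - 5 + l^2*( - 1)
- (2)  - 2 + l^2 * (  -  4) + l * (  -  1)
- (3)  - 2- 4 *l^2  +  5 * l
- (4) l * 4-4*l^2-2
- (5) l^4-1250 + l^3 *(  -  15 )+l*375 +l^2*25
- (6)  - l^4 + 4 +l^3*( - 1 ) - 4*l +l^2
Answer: 4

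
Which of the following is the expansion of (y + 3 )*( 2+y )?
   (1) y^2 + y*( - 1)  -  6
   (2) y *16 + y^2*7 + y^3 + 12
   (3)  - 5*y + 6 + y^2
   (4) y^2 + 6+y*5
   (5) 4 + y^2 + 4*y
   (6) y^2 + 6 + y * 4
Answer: 4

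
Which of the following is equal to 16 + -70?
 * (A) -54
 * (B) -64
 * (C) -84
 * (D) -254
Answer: A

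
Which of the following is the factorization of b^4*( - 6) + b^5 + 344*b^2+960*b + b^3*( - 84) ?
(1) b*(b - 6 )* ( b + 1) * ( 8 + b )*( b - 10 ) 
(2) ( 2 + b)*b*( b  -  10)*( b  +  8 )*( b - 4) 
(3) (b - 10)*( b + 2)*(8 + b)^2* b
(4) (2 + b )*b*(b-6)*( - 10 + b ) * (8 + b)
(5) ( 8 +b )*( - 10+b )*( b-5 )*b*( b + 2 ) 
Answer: 4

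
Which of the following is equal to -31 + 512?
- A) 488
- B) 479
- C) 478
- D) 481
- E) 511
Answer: D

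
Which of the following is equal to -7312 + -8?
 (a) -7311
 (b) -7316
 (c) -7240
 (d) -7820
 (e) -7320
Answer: e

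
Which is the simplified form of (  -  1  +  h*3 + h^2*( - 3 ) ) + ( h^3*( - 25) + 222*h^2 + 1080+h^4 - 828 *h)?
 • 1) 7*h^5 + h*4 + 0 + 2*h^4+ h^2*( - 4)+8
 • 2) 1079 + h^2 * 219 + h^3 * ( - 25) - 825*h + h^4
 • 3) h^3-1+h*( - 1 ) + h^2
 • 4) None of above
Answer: 2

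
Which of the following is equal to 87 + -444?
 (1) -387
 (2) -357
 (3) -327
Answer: 2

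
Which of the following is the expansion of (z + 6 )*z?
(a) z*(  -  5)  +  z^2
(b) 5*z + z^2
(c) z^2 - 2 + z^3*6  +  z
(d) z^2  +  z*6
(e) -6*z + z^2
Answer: d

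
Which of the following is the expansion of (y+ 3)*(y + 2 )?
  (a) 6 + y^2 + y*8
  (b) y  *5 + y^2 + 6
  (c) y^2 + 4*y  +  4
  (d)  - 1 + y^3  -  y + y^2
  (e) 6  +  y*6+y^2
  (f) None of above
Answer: b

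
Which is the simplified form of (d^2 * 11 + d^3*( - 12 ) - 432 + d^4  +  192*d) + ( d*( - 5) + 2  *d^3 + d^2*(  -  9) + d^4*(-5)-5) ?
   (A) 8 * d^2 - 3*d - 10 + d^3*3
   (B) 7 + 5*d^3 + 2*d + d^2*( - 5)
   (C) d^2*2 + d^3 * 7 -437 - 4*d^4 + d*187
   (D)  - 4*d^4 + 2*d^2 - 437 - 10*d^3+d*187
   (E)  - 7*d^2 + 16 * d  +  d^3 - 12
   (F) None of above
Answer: D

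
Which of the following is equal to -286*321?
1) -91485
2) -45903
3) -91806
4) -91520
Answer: 3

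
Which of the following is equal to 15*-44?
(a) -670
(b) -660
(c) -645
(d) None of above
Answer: b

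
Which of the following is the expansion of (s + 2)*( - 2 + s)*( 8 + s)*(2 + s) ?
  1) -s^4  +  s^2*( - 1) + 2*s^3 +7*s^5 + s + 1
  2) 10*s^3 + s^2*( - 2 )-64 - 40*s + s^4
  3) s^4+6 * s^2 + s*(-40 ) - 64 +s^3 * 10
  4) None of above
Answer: 4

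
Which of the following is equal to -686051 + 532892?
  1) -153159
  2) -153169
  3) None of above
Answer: 1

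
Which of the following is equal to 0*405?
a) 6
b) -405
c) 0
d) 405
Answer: c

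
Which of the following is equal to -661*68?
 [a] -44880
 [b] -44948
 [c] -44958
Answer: b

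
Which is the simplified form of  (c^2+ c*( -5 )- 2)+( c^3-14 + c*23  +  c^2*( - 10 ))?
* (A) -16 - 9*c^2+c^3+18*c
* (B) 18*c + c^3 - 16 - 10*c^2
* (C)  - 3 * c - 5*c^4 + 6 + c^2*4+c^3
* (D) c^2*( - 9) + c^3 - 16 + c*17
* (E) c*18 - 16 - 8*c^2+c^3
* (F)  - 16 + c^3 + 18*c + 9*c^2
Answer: A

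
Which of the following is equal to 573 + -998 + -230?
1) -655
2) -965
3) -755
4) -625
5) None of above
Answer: 1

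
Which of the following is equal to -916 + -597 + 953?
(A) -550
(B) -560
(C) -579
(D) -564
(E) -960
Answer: B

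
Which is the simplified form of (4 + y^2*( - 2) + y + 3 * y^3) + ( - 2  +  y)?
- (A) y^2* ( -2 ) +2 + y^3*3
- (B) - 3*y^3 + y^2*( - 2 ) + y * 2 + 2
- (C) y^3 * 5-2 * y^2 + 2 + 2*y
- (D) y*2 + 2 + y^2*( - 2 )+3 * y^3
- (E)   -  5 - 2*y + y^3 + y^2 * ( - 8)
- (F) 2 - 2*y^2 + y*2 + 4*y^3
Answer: D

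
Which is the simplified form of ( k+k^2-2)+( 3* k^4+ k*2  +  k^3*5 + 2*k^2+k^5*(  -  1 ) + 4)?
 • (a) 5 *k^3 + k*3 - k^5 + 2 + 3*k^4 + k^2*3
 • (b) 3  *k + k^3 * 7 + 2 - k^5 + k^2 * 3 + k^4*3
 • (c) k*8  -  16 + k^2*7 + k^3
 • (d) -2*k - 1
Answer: a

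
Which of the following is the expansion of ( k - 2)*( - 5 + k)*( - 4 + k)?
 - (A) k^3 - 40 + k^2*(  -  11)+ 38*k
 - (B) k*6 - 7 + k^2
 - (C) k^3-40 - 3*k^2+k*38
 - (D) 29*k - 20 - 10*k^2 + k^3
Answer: A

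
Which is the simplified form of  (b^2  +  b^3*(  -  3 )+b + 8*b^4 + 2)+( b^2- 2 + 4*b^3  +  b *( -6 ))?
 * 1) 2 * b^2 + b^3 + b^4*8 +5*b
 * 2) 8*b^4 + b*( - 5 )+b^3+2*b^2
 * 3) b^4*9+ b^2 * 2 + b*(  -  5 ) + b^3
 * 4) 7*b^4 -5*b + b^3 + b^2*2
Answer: 2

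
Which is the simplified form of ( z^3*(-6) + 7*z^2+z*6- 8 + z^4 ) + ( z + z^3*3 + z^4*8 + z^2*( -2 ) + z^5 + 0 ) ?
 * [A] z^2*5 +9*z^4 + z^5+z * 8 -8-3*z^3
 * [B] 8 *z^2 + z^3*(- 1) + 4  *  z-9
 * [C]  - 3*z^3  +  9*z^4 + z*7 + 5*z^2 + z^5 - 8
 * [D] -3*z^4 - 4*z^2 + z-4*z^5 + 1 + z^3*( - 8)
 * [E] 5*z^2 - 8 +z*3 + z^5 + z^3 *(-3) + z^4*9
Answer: C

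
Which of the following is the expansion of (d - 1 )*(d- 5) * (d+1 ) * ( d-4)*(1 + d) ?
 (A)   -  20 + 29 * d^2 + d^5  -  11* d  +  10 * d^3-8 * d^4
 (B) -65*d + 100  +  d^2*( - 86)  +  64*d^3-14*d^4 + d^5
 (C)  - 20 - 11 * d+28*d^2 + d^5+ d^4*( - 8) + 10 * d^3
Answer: C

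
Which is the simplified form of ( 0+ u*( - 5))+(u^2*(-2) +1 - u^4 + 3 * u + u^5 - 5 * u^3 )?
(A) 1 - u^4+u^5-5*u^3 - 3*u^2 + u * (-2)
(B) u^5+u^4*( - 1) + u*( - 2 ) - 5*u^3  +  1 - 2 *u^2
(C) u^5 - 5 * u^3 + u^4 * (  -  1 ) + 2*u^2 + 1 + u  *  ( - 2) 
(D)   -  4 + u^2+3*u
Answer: B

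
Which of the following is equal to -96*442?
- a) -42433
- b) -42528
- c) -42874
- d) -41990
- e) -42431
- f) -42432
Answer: f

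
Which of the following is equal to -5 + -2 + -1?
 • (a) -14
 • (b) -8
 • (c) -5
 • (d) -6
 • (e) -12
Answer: b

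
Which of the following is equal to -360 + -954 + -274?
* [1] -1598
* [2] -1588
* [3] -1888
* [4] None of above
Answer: 2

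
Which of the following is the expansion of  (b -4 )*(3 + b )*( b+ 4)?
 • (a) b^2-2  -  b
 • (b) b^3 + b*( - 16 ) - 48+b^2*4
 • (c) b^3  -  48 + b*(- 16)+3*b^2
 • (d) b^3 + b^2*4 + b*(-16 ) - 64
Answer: c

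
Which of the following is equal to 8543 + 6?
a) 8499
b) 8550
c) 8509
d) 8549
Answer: d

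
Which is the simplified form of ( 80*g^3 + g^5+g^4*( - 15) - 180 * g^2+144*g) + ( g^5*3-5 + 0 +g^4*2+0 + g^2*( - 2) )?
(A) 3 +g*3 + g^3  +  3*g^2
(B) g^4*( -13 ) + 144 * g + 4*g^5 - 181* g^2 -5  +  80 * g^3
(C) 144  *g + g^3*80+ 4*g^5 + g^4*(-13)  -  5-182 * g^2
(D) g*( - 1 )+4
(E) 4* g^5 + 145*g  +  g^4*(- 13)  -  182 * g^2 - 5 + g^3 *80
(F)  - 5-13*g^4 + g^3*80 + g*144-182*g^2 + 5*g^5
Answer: C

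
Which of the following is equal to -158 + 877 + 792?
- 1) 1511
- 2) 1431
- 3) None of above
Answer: 1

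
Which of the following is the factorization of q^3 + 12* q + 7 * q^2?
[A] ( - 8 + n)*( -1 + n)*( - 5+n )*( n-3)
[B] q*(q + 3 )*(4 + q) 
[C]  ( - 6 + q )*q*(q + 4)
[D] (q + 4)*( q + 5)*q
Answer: B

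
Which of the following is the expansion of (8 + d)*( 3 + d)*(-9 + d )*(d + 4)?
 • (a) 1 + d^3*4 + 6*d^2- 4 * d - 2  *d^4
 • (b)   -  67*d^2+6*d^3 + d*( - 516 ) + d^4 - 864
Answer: b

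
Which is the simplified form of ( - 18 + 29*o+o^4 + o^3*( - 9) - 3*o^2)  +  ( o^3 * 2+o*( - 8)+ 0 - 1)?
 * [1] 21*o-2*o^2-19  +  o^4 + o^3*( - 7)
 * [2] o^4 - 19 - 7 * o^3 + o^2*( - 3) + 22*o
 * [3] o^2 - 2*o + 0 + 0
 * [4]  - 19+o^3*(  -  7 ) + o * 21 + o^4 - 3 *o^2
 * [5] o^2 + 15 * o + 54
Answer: 4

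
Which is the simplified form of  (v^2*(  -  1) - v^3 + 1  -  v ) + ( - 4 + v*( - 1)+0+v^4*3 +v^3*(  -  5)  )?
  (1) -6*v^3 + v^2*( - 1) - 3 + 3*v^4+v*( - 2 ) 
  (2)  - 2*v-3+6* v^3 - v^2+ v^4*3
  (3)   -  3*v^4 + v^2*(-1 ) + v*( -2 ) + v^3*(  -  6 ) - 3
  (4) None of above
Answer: 1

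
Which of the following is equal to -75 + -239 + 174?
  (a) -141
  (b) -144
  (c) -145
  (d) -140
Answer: d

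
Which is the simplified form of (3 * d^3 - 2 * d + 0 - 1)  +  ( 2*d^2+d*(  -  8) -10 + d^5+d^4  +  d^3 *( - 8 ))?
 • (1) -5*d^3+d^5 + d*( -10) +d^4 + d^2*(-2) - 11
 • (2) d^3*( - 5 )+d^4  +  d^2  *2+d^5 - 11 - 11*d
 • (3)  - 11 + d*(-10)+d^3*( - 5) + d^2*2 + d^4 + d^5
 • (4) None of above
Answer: 3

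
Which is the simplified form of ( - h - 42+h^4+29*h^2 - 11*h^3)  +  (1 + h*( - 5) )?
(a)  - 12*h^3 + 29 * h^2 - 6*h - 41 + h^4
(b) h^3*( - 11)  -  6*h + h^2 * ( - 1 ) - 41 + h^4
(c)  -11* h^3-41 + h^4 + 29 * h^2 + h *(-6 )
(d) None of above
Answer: c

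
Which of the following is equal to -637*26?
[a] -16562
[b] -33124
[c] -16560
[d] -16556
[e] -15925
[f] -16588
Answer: a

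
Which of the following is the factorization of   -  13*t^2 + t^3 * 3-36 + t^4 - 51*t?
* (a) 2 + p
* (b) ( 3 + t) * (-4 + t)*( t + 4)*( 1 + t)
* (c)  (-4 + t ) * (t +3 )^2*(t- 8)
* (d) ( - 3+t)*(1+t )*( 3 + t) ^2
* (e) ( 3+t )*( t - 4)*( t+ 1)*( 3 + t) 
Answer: e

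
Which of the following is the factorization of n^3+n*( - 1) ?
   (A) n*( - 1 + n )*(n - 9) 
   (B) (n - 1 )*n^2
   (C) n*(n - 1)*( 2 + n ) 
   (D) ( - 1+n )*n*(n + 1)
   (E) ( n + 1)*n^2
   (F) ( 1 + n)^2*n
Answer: D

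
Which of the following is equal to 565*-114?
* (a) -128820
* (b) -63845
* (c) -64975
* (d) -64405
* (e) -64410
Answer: e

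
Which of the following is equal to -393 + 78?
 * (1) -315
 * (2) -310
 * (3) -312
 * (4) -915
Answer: 1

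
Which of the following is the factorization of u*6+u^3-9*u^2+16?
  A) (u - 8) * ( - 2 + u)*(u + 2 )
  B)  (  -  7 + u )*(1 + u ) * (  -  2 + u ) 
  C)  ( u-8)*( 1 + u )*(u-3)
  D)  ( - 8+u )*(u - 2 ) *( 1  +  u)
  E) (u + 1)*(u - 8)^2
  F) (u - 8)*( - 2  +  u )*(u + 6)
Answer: D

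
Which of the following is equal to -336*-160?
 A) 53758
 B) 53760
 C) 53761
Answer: B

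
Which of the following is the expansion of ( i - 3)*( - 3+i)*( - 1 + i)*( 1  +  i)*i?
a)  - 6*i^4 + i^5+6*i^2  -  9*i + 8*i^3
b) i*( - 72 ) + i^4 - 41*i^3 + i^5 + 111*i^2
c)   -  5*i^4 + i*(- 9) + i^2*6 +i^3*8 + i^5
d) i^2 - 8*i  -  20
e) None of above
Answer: a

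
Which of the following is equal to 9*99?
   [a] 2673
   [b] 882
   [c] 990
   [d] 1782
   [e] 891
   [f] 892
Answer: e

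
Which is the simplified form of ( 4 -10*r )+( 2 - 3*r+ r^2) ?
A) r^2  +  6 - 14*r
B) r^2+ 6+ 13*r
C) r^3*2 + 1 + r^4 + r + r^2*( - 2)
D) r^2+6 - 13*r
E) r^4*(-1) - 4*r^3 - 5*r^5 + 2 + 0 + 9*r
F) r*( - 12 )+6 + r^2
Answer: D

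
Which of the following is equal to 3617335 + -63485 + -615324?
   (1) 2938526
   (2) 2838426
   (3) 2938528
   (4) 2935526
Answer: 1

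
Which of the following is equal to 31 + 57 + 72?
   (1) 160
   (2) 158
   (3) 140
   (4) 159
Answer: 1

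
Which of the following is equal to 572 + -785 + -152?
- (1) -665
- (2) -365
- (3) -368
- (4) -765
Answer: 2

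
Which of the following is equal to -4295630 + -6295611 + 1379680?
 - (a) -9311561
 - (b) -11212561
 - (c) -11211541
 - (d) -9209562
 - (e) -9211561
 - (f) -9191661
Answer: e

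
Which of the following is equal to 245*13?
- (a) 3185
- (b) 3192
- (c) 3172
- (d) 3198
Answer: a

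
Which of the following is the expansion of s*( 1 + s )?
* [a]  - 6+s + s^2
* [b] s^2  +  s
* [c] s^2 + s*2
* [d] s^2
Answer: b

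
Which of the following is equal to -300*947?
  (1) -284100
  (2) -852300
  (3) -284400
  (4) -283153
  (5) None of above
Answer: 1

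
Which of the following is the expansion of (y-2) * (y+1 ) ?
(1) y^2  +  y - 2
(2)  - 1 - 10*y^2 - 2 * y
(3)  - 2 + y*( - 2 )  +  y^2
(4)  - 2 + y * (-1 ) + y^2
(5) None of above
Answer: 4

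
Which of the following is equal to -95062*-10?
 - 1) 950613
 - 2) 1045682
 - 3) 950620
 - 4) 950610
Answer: 3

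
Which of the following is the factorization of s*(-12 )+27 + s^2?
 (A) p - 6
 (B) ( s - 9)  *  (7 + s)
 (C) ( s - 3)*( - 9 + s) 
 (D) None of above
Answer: C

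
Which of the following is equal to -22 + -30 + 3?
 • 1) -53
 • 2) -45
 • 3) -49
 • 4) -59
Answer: 3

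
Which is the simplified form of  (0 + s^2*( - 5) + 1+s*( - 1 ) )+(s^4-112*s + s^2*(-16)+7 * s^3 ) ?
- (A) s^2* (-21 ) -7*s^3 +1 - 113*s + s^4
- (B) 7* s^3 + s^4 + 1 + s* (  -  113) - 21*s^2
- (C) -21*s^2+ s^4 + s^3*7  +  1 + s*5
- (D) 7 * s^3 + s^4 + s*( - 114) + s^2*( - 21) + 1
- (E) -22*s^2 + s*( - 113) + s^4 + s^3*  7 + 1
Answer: B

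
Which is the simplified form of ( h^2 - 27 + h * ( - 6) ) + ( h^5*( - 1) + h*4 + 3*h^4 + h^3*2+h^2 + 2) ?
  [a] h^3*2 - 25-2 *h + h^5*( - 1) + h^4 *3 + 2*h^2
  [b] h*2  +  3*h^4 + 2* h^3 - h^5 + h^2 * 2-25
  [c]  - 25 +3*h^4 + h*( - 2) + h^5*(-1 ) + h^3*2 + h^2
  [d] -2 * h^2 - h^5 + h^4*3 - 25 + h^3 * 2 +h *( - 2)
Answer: a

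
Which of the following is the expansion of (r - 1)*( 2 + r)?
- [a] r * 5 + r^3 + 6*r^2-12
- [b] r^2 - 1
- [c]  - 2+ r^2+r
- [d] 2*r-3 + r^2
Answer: c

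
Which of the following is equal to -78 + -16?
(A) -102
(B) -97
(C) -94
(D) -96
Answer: C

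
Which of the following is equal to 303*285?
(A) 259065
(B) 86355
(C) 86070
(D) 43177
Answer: B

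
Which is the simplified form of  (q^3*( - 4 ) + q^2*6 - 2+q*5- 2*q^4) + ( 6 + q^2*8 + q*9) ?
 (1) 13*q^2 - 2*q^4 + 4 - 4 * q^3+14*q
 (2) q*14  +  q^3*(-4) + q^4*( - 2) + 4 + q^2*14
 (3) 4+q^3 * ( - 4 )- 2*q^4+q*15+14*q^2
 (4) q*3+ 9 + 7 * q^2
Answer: 2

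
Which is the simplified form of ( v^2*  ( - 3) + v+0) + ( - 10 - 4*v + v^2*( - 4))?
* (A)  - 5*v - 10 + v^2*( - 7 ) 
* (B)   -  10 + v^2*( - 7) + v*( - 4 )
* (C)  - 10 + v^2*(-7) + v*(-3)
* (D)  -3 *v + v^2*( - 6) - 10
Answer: C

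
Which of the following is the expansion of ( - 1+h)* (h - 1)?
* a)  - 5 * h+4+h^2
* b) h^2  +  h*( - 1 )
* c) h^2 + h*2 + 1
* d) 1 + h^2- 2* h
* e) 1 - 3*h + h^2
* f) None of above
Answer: d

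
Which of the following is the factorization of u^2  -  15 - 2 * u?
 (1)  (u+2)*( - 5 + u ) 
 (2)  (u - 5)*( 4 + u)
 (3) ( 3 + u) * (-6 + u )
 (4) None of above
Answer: 4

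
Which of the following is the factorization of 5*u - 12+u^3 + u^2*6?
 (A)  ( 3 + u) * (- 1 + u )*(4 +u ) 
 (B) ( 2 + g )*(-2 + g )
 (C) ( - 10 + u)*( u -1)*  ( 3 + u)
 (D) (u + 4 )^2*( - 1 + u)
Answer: A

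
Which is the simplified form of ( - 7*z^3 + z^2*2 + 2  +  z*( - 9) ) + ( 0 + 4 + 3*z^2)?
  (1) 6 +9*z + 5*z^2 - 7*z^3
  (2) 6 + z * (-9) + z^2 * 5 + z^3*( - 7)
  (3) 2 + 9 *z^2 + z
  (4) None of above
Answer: 2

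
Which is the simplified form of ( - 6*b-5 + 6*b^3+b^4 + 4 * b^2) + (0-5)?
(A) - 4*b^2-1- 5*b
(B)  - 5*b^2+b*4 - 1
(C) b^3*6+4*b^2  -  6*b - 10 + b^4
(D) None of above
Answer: C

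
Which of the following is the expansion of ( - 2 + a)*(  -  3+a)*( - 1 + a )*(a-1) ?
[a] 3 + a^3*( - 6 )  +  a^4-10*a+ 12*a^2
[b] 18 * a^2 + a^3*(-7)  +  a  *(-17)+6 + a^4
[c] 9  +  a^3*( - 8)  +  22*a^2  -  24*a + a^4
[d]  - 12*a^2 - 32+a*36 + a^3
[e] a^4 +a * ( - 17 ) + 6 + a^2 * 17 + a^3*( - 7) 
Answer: e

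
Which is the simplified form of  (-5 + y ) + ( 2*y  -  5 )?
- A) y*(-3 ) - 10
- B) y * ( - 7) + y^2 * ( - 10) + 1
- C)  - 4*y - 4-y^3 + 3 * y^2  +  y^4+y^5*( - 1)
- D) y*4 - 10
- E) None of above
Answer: E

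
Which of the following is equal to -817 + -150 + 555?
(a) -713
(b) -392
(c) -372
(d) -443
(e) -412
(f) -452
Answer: e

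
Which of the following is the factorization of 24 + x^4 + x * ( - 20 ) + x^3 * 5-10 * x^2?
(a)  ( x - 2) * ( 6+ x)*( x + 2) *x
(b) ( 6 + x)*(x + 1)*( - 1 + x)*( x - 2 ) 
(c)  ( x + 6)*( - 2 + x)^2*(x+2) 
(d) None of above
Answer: d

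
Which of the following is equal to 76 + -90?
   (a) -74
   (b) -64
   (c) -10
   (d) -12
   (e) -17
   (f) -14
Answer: f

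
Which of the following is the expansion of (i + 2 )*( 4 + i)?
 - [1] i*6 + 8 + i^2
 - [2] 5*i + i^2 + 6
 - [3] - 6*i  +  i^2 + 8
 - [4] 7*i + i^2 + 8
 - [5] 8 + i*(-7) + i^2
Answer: 1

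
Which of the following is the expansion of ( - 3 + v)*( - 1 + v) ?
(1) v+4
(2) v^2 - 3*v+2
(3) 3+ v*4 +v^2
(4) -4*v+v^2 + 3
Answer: 4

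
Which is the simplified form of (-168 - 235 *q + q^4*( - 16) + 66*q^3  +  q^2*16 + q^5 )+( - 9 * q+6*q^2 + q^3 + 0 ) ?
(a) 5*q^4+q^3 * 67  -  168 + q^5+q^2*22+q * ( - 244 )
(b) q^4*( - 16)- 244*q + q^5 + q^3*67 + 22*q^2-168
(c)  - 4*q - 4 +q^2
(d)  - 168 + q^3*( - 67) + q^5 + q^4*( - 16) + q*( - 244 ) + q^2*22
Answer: b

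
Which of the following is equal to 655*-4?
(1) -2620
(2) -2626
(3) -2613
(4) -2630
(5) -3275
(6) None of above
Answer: 1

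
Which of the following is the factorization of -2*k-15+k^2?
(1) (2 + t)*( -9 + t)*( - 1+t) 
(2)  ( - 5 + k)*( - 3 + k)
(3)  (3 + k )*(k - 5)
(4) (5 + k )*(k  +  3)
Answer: 3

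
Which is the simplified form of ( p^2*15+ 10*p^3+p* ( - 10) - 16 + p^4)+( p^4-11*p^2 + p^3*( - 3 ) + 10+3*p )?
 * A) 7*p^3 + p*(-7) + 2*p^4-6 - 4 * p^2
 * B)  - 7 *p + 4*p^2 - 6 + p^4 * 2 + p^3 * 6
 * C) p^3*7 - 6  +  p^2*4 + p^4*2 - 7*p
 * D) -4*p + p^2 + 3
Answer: C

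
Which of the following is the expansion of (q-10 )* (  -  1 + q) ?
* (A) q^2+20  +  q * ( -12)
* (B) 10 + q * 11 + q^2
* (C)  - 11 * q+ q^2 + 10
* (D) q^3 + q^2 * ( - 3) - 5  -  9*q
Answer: C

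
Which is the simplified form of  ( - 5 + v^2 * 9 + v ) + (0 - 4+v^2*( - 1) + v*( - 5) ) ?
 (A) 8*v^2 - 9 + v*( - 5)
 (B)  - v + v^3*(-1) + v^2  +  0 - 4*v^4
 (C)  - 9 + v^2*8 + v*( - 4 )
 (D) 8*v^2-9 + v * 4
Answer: C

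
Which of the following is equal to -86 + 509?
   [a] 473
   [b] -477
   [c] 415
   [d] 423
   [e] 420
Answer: d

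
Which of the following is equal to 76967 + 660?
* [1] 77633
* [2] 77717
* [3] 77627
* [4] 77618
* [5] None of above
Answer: 3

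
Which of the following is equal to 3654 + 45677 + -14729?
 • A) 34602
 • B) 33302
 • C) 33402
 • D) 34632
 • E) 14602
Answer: A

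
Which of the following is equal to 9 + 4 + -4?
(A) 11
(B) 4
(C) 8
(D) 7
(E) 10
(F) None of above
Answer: F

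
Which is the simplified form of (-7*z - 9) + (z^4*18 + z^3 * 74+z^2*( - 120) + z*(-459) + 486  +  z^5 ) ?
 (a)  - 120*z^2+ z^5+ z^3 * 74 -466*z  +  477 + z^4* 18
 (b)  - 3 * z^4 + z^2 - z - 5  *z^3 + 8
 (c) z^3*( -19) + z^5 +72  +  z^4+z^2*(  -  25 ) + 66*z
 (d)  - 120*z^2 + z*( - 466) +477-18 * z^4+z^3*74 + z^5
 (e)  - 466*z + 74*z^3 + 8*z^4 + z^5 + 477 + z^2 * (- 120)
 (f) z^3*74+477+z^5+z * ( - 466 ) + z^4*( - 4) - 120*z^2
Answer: a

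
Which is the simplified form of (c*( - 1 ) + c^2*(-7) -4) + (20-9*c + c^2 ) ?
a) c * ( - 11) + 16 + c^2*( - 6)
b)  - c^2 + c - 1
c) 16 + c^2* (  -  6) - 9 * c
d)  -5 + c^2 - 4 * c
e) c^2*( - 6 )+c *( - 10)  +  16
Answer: e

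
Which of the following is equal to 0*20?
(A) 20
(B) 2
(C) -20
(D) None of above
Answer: D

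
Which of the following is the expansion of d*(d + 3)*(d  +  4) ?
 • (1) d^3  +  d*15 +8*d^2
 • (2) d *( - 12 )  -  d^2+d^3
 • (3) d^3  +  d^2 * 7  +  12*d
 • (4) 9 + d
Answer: 3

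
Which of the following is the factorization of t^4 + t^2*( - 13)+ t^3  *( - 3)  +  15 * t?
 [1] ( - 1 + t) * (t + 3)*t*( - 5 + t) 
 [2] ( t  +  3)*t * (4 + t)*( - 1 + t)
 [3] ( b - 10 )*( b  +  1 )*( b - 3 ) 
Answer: 1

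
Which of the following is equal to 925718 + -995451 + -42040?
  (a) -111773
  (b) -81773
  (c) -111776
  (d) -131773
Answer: a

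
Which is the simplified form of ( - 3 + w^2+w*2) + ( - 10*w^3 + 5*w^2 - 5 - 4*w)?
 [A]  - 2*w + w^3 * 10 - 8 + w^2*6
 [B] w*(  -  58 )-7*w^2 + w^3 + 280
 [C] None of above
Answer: C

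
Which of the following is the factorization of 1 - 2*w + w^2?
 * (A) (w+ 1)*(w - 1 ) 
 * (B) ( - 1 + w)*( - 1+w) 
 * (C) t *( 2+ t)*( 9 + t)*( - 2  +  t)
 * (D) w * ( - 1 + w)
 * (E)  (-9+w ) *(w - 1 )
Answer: B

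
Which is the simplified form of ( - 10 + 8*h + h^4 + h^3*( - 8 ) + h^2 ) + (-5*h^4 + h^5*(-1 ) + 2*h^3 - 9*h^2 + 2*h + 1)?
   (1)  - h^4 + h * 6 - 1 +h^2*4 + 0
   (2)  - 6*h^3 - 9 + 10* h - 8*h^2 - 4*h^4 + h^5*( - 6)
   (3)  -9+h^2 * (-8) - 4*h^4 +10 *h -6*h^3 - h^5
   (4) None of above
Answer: 3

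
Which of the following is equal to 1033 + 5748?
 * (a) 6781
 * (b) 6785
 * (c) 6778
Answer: a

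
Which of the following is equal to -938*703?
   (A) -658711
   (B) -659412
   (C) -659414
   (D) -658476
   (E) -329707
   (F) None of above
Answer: C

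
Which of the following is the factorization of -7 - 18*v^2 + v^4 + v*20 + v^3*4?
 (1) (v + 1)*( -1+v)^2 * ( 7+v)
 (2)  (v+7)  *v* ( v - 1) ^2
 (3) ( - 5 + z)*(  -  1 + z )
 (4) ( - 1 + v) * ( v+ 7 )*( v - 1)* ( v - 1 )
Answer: 4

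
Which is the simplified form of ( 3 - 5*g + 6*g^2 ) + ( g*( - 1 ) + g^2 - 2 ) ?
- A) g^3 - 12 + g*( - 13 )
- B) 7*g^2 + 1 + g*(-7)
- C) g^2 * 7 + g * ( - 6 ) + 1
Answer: C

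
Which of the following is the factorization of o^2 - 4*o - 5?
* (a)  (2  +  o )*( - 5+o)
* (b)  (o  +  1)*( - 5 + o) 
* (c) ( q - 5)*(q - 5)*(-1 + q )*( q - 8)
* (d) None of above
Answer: b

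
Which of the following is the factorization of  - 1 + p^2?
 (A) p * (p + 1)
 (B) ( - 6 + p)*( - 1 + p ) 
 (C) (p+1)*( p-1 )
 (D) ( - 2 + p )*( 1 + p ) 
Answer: C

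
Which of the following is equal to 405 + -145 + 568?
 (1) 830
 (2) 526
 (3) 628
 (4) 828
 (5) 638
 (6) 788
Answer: 4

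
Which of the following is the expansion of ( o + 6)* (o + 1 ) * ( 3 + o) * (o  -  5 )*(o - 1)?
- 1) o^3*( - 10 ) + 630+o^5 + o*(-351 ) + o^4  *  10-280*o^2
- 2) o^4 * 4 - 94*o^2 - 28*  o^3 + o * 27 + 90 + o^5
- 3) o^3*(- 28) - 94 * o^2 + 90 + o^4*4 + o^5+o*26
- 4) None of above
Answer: 2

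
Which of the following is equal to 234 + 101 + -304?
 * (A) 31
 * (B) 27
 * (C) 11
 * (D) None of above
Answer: A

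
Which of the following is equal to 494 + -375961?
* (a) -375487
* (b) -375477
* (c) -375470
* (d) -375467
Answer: d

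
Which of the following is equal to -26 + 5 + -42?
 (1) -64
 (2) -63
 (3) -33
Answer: 2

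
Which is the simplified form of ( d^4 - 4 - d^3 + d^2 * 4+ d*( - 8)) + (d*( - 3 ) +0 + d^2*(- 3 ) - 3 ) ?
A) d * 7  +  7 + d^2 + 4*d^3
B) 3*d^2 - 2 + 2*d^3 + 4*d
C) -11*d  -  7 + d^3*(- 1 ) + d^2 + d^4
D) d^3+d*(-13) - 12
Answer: C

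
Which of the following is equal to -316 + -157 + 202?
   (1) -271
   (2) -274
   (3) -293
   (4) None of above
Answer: 1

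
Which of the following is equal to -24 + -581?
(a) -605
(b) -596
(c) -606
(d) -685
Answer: a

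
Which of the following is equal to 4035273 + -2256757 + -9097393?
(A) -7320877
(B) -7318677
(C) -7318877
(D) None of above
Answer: C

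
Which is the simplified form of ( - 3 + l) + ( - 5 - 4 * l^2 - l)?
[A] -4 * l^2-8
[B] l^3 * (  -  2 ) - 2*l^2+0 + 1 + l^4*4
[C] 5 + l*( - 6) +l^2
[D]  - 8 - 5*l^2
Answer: A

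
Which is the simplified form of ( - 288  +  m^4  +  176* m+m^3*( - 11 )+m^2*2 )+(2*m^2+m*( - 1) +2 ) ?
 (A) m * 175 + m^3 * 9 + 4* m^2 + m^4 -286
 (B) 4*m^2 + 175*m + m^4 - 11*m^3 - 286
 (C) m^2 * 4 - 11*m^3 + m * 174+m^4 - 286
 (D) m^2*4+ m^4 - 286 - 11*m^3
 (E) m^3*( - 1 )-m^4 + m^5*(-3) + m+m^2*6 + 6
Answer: B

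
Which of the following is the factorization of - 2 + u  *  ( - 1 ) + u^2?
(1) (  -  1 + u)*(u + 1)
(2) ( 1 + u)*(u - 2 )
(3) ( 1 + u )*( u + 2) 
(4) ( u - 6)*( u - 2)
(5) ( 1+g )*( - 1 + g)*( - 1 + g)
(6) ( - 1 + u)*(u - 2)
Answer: 2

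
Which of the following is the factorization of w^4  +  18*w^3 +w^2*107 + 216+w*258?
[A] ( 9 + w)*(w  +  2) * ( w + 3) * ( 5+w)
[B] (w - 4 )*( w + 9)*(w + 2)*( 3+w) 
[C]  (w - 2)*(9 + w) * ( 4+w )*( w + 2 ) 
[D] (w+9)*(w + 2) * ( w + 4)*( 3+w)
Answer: D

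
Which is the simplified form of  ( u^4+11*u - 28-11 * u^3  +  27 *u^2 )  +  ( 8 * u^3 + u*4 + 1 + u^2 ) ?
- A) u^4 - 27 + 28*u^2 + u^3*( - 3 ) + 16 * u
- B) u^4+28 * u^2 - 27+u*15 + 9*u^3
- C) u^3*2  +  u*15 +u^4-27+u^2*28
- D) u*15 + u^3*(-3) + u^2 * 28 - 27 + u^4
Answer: D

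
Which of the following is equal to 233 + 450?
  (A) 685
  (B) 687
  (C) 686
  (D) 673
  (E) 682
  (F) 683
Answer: F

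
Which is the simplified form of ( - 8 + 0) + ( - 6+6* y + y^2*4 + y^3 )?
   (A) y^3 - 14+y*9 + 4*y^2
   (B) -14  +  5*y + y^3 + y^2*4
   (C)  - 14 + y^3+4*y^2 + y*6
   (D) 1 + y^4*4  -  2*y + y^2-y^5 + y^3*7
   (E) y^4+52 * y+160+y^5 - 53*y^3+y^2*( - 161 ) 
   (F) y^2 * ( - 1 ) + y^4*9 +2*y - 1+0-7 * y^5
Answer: C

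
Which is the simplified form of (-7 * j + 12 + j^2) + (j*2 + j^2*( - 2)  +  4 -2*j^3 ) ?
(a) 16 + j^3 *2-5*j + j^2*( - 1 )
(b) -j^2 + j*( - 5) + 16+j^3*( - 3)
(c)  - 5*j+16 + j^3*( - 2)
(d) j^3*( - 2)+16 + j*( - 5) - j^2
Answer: d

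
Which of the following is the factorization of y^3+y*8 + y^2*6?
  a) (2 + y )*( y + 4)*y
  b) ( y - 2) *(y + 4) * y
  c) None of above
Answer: a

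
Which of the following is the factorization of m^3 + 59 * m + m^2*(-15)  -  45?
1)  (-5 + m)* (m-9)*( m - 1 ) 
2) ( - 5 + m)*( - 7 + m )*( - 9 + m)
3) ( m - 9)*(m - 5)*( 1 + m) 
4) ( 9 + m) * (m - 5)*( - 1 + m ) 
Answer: 1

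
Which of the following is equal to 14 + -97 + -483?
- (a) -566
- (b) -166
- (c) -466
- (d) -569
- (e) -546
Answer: a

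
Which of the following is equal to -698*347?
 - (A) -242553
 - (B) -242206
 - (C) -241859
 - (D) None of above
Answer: B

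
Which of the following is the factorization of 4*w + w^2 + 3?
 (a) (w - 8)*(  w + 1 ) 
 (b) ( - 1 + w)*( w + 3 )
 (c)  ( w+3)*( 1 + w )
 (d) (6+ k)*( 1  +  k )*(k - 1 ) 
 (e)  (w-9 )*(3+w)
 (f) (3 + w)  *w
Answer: c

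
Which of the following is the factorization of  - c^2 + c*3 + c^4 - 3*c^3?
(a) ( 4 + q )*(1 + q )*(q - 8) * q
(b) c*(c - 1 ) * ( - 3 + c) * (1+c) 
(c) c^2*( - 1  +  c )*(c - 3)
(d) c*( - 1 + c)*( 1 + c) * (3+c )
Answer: b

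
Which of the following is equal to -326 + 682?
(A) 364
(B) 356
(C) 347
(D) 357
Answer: B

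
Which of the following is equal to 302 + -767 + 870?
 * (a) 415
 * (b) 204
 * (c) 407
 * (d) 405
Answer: d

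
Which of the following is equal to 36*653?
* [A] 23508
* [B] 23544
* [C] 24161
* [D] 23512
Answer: A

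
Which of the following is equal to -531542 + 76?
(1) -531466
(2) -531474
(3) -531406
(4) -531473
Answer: 1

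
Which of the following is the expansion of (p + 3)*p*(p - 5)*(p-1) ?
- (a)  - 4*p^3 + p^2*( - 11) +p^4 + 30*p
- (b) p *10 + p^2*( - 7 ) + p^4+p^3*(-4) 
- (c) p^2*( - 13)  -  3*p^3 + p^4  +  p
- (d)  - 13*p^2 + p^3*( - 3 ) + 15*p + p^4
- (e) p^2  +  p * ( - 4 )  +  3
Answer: d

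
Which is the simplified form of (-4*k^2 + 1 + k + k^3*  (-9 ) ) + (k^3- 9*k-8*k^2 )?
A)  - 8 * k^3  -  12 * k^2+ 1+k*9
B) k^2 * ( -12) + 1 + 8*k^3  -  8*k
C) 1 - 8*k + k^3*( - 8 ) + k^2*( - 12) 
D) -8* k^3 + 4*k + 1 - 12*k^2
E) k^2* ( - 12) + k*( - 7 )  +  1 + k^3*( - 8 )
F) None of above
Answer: C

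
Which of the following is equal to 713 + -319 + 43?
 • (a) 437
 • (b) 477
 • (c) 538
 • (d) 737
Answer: a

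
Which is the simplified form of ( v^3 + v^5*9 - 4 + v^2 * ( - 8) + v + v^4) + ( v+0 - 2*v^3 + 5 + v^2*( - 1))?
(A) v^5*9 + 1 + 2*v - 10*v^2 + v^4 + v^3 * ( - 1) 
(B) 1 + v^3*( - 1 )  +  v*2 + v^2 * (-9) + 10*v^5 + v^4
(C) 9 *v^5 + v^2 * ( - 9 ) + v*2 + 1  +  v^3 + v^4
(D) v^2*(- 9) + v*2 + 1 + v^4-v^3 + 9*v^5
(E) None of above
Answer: D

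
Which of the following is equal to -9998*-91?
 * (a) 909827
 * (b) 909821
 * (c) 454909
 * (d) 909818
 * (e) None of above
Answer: d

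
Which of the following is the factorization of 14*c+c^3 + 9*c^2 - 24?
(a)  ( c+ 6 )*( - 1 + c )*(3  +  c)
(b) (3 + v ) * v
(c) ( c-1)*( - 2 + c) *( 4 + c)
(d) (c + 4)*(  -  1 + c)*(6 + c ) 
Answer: d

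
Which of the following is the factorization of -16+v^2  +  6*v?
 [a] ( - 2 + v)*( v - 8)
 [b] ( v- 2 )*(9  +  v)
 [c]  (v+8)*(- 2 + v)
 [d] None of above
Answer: c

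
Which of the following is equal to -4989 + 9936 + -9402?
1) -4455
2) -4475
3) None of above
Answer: 1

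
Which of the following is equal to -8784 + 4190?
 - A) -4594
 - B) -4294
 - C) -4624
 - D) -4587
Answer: A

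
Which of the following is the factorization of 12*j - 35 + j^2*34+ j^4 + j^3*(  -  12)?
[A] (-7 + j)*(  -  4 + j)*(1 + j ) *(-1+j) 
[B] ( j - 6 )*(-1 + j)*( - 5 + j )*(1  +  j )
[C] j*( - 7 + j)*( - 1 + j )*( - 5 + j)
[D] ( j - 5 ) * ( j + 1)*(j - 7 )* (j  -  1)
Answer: D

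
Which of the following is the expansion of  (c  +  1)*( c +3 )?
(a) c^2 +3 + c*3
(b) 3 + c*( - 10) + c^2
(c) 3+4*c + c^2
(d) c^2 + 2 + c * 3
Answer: c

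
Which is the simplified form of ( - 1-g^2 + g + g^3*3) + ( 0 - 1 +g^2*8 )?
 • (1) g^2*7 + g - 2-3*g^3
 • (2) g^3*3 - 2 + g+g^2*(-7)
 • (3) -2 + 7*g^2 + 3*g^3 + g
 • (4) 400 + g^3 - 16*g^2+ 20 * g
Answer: 3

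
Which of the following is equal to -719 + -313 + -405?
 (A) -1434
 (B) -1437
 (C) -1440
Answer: B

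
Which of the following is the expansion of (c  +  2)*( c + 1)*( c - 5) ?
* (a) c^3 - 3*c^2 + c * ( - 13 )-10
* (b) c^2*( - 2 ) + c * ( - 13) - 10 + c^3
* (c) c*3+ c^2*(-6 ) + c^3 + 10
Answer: b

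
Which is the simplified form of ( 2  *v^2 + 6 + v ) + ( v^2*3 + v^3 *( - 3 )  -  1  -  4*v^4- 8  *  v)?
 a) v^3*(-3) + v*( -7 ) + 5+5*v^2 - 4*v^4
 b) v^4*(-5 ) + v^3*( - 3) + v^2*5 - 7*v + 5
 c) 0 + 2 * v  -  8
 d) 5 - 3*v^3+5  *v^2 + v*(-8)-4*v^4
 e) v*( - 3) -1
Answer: a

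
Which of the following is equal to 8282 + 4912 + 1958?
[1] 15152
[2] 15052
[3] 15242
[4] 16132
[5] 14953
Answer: 1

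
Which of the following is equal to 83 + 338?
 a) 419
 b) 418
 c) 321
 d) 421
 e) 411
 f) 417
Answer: d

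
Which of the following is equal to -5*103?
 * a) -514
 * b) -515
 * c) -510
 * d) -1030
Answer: b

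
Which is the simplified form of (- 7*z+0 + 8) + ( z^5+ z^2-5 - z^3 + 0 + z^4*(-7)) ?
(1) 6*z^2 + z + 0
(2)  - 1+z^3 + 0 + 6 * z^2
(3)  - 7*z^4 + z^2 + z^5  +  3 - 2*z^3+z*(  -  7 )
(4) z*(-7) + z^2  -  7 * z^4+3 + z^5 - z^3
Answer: 4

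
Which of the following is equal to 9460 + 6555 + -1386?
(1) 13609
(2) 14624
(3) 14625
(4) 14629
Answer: 4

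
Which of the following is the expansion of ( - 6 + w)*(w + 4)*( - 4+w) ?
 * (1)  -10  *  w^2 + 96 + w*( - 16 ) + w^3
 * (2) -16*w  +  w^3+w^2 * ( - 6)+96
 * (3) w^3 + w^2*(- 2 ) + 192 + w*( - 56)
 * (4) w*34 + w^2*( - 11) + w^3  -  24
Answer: 2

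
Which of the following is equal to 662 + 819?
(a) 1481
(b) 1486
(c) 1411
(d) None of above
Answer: a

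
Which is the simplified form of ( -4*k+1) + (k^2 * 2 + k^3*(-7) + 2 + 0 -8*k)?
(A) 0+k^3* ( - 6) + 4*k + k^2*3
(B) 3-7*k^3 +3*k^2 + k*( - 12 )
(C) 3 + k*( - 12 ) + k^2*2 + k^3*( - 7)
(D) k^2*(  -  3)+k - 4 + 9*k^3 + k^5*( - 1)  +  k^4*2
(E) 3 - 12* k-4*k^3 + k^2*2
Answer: C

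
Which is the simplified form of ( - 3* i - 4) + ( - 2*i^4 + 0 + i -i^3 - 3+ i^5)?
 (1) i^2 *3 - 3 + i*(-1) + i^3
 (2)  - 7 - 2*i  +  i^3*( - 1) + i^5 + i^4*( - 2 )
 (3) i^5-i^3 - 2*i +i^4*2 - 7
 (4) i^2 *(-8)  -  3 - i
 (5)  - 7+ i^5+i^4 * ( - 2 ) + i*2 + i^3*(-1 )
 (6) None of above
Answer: 2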